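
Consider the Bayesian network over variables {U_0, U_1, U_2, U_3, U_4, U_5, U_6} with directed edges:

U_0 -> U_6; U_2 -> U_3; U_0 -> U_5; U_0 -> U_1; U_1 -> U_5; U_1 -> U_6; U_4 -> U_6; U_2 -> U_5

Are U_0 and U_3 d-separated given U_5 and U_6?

Enumerating the 3 paths from U_0 to U_3 and testing each for blocking by {U_5, U_6}:
Path 1: U_0 → U_1 → U_5 ← U_2 → U_3
  U_1 is a chain and U_1 is not conditioned on; U_5 is a collider and U_5 is conditioned on, which opens it; U_2 is a fork and U_2 is not conditioned on — no node blocks this path, so it is active.
Path 2: U_0 → U_6 ← U_1 → U_5 ← U_2 → U_3
  U_6 is a collider and U_6 is conditioned on, which opens it; U_1 is a fork and U_1 is not conditioned on; U_5 is a collider and U_5 is conditioned on, which opens it; U_2 is a fork and U_2 is not conditioned on — no node blocks this path, so it is active.
Path 3: U_0 → U_5 ← U_2 → U_3
  U_5 is a collider and U_5 is conditioned on, which opens it; U_2 is a fork and U_2 is not conditioned on — no node blocks this path, so it is active.
Because an active path exists, U_0 and U_3 are not d-separated.

No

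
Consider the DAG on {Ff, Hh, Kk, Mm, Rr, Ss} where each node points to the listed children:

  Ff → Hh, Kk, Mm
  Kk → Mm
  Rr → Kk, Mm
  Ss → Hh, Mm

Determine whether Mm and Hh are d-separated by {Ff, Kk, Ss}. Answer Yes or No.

Yes

Enumerating the 4 paths from Mm to Hh and testing each for blocking by {Ff, Kk, Ss}:
Path 1: Mm ← Rr → Kk ← Ff → Hh
  Ff is a fork here and Ff is conditioned on, so the path is blocked at Ff.
Path 2: Mm ← Kk ← Ff → Hh
  Kk is a chain here and Kk is conditioned on, so the path is blocked at Kk.
Path 3: Mm ← Ss → Hh
  Ss is a fork here and Ss is conditioned on, so the path is blocked at Ss.
Path 4: Mm ← Ff → Hh
  Ff is a fork here and Ff is conditioned on, so the path is blocked at Ff.
Every path is blocked, so Mm and Hh are d-separated given {Ff, Kk, Ss}.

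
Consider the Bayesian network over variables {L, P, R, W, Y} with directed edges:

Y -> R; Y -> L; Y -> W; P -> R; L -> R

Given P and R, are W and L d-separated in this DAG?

There are 2 undirected paths between W and L; checking each against the conditioning set {P, R}:
Path 1: W ← Y → R ← L
  Y is a fork and Y is not conditioned on; R is a collider and R is conditioned on, which opens it — no node blocks this path, so it is active.
Path 2: W ← Y → L
  Y is a fork and Y is not conditioned on — no node blocks this path, so it is active.
Since the path W ← Y → R ← L is active, W and L are not d-separated given {P, R}.

No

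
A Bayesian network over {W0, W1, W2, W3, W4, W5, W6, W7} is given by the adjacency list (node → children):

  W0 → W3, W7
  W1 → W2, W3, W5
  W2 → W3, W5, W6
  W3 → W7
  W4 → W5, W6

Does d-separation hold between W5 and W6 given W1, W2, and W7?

No

4 paths connect W5 and W6; each must be blocked for d-separation to hold:
Path 1: W5 ← W1 → W2 → W6
  W1 is a fork here and W1 is conditioned on, so the path is blocked at W1.
Path 2: W5 ← W1 → W3 ← W2 → W6
  W1 is a fork here and W1 is conditioned on, so the path is blocked at W1.
Path 3: W5 ← W4 → W6
  W4 is a fork and W4 is not conditioned on — no node blocks this path, so it is active.
Path 4: W5 ← W2 → W6
  W2 is a fork here and W2 is conditioned on, so the path is blocked at W2.
Because an active path exists, W5 and W6 are not d-separated.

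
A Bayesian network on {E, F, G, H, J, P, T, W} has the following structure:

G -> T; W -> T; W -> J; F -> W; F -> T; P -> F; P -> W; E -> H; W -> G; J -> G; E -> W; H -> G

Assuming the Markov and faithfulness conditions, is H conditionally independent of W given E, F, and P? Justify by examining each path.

6 paths connect H and W; each must be blocked for d-separation to hold:
Path 1: H ← E → W
  E is a fork here and E is conditioned on, so the path is blocked at E.
Path 2: H → G ← J ← W
  G is a collider here and neither G nor any of its descendants is conditioned on, so the collider stays closed — the path is blocked at G.
Path 3: H → G → T ← F ← P → W
  T is a collider here and neither T nor any of its descendants is conditioned on, so the collider stays closed — the path is blocked at T.
Path 4: H → G → T ← F → W
  T is a collider here and neither T nor any of its descendants is conditioned on, so the collider stays closed — the path is blocked at T.
Path 5: H → G → T ← W
  T is a collider here and neither T nor any of its descendants is conditioned on, so the collider stays closed — the path is blocked at T.
Path 6: H → G ← W
  G is a collider here and neither G nor any of its descendants is conditioned on, so the collider stays closed — the path is blocked at G.
Every path is blocked, so H and W are d-separated given {E, F, P}.

Yes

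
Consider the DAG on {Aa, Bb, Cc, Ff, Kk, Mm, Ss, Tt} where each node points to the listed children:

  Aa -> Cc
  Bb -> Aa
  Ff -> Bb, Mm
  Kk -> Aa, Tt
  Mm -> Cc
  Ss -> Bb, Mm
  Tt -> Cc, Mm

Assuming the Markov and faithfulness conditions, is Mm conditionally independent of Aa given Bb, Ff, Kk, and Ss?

There are 6 undirected paths between Mm and Aa; checking each against the conditioning set {Bb, Ff, Kk, Ss}:
Path 1: Mm ← Ss → Bb → Aa
  Ss is a fork here and Ss is conditioned on, so the path is blocked at Ss.
Path 2: Mm → Cc ← Aa
  Cc is a collider here and neither Cc nor any of its descendants is conditioned on, so the collider stays closed — the path is blocked at Cc.
Path 3: Mm → Cc ← Tt ← Kk → Aa
  Cc is a collider here and neither Cc nor any of its descendants is conditioned on, so the collider stays closed — the path is blocked at Cc.
Path 4: Mm ← Ff → Bb → Aa
  Ff is a fork here and Ff is conditioned on, so the path is blocked at Ff.
Path 5: Mm ← Tt ← Kk → Aa
  Kk is a fork here and Kk is conditioned on, so the path is blocked at Kk.
Path 6: Mm ← Tt → Cc ← Aa
  Cc is a collider here and neither Cc nor any of its descendants is conditioned on, so the collider stays closed — the path is blocked at Cc.
Every path is blocked, so Mm and Aa are d-separated given {Bb, Ff, Kk, Ss}.

Yes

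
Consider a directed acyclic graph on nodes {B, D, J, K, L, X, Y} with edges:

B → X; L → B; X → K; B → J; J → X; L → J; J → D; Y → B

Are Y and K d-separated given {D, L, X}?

Yes

We examine all 3 paths between Y and K:
  1. Y → B → X → K — B:chain[open]; X:chain[blocks] ⇒ blocked
  2. Y → B ← L → J → X → K — B:collider[open]; L:fork[blocks]; J:chain[open]; X:chain[blocks] ⇒ blocked
  3. Y → B → J → X → K — B:chain[open]; J:chain[open]; X:chain[blocks] ⇒ blocked
Since every path is blocked, d-separation holds.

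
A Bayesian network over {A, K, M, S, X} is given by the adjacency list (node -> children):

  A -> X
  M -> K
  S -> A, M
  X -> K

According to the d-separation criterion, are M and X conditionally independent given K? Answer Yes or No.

2 paths connect M and X; each must be blocked for d-separation to hold:
  1. M → K ← X — K:collider[open] ⇒ active
  2. M ← S → A → X — S:fork[open]; A:chain[open] ⇒ active
Since the path M → K ← X is active, M and X are not d-separated given {K}.

No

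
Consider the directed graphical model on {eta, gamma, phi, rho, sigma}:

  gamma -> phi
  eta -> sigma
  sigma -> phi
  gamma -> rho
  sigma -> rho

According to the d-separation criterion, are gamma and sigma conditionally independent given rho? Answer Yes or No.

No — gamma and sigma are not d-separated given {rho}.

Enumerating the 2 paths from gamma to sigma and testing each for blocking by {rho}:
  1. gamma → rho ← sigma — rho:collider[open] ⇒ active
  2. gamma → phi ← sigma — phi:collider[blocks] ⇒ blocked
Because an active path exists, gamma and sigma are not d-separated.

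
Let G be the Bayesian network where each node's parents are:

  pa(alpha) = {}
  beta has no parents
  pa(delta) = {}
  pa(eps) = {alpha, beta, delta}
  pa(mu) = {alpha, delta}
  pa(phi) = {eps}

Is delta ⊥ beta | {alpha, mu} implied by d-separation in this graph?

There are 2 undirected paths between delta and beta; checking each against the conditioning set {alpha, mu}:
Path 1: delta → eps ← beta
  eps is a collider here and neither eps nor any of its descendants is conditioned on, so the collider stays closed — the path is blocked at eps.
Path 2: delta → mu ← alpha → eps ← beta
  alpha is a fork here and alpha is conditioned on, so the path is blocked at alpha.
Every path is blocked, so delta and beta are d-separated given {alpha, mu}.

Yes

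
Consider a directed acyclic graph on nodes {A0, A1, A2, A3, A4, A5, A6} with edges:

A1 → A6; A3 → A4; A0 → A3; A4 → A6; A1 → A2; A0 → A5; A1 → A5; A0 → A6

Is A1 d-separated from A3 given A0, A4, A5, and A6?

Yes

4 paths connect A1 and A3; each must be blocked for d-separation to hold:
Path 1: A1 → A5 ← A0 → A3
  A0 is a fork here and A0 is conditioned on, so the path is blocked at A0.
Path 2: A1 → A5 ← A0 → A6 ← A4 ← A3
  A0 is a fork here and A0 is conditioned on, so the path is blocked at A0.
Path 3: A1 → A6 ← A4 ← A3
  A4 is a chain here and A4 is conditioned on, so the path is blocked at A4.
Path 4: A1 → A6 ← A0 → A3
  A0 is a fork here and A0 is conditioned on, so the path is blocked at A0.
Since every path is blocked, d-separation holds.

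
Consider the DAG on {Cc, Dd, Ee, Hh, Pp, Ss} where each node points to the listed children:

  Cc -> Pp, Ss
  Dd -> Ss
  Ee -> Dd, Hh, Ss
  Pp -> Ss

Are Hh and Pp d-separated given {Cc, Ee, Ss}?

Yes

There are 4 undirected paths between Hh and Pp; checking each against the conditioning set {Cc, Ee, Ss}:
Path 1: Hh ← Ee → Dd → Ss ← Cc → Pp
  Ee is a fork here and Ee is conditioned on, so the path is blocked at Ee.
Path 2: Hh ← Ee → Dd → Ss ← Pp
  Ee is a fork here and Ee is conditioned on, so the path is blocked at Ee.
Path 3: Hh ← Ee → Ss ← Cc → Pp
  Ee is a fork here and Ee is conditioned on, so the path is blocked at Ee.
Path 4: Hh ← Ee → Ss ← Pp
  Ee is a fork here and Ee is conditioned on, so the path is blocked at Ee.
Since every path is blocked, d-separation holds.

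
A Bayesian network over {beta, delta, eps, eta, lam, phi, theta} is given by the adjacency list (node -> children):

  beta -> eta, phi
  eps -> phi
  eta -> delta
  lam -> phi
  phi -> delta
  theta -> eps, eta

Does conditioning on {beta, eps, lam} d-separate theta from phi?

Enumerating the 3 paths from theta to phi and testing each for blocking by {beta, eps, lam}:
  1. theta → eps → phi — eps:chain[blocks] ⇒ blocked
  2. theta → eta → delta ← phi — eta:chain[open]; delta:collider[blocks] ⇒ blocked
  3. theta → eta ← beta → phi — eta:collider[blocks]; beta:fork[blocks] ⇒ blocked
Every path is blocked, so theta and phi are d-separated given {beta, eps, lam}.

Yes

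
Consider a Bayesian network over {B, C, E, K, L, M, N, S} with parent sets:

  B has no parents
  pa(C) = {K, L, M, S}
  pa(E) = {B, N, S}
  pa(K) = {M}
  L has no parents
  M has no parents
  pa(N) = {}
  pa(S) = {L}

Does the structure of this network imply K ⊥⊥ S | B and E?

Yes — K and S are d-separated given {B, E}.

Enumerating the 4 paths from K to S and testing each for blocking by {B, E}:
Path 1: K ← M → C ← L → S
  C is a collider here and neither C nor any of its descendants is conditioned on, so the collider stays closed — the path is blocked at C.
Path 2: K ← M → C ← S
  C is a collider here and neither C nor any of its descendants is conditioned on, so the collider stays closed — the path is blocked at C.
Path 3: K → C ← L → S
  C is a collider here and neither C nor any of its descendants is conditioned on, so the collider stays closed — the path is blocked at C.
Path 4: K → C ← S
  C is a collider here and neither C nor any of its descendants is conditioned on, so the collider stays closed — the path is blocked at C.
All paths are blocked; K ⊥ S | {B, E} holds.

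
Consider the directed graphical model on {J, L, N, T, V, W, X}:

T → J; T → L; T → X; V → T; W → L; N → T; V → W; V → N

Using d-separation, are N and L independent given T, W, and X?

There are 4 undirected paths between N and L; checking each against the conditioning set {T, W, X}:
Path 1: N ← V → T → L
  T is a chain here and T is conditioned on, so the path is blocked at T.
Path 2: N ← V → W → L
  W is a chain here and W is conditioned on, so the path is blocked at W.
Path 3: N → T → L
  T is a chain here and T is conditioned on, so the path is blocked at T.
Path 4: N → T ← V → W → L
  W is a chain here and W is conditioned on, so the path is blocked at W.
Every path is blocked, so N and L are d-separated given {T, W, X}.

Yes — N and L are d-separated given {T, W, X}.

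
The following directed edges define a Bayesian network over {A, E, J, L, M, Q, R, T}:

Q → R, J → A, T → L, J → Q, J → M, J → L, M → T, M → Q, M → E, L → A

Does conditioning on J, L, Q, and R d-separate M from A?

There are 6 undirected paths between M and A; checking each against the conditioning set {J, L, Q, R}:
Path 1: M → Q ← J → L → A
  J is a fork here and J is conditioned on, so the path is blocked at J.
Path 2: M → Q ← J → A
  J is a fork here and J is conditioned on, so the path is blocked at J.
Path 3: M ← J → L → A
  J is a fork here and J is conditioned on, so the path is blocked at J.
Path 4: M ← J → A
  J is a fork here and J is conditioned on, so the path is blocked at J.
Path 5: M → T → L ← J → A
  J is a fork here and J is conditioned on, so the path is blocked at J.
Path 6: M → T → L → A
  L is a chain here and L is conditioned on, so the path is blocked at L.
Every path is blocked, so M and A are d-separated given {J, L, Q, R}.

Yes — M and A are d-separated given {J, L, Q, R}.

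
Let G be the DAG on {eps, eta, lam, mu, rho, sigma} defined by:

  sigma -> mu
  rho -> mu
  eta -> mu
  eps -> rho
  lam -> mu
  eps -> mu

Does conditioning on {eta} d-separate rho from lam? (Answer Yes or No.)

We examine all 2 paths between rho and lam:
Path 1: rho ← eps → mu ← lam
  mu is a collider here and neither mu nor any of its descendants is conditioned on, so the collider stays closed — the path is blocked at mu.
Path 2: rho → mu ← lam
  mu is a collider here and neither mu nor any of its descendants is conditioned on, so the collider stays closed — the path is blocked at mu.
Since every path is blocked, d-separation holds.

Yes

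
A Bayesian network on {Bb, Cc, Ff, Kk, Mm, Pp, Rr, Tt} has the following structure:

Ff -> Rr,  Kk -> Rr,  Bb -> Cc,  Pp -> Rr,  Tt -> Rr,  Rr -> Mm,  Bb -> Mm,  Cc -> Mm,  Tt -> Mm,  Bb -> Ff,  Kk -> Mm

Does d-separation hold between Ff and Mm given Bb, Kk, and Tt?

Enumerating the 5 paths from Ff to Mm and testing each for blocking by {Bb, Kk, Tt}:
Path 1: Ff ← Bb → Mm
  Bb is a fork here and Bb is conditioned on, so the path is blocked at Bb.
Path 2: Ff ← Bb → Cc → Mm
  Bb is a fork here and Bb is conditioned on, so the path is blocked at Bb.
Path 3: Ff → Rr ← Kk → Mm
  Rr is a collider here and neither Rr nor any of its descendants is conditioned on, so the collider stays closed — the path is blocked at Rr.
Path 4: Ff → Rr ← Tt → Mm
  Rr is a collider here and neither Rr nor any of its descendants is conditioned on, so the collider stays closed — the path is blocked at Rr.
Path 5: Ff → Rr → Mm
  Rr is a chain and Rr is not conditioned on — no node blocks this path, so it is active.
At least one path is unblocked, so d-separation fails.

No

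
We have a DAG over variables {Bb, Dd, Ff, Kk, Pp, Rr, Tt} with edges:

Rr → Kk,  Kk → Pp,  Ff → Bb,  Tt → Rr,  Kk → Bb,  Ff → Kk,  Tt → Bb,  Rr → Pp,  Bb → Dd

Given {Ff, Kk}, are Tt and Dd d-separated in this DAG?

There are 5 undirected paths between Tt and Dd; checking each against the conditioning set {Ff, Kk}:
Path 1: Tt → Rr → Kk → Bb → Dd
  Kk is a chain here and Kk is conditioned on, so the path is blocked at Kk.
Path 2: Tt → Rr → Kk ← Ff → Bb → Dd
  Ff is a fork here and Ff is conditioned on, so the path is blocked at Ff.
Path 3: Tt → Rr → Pp ← Kk → Bb → Dd
  Pp is a collider here and neither Pp nor any of its descendants is conditioned on, so the collider stays closed — the path is blocked at Pp.
Path 4: Tt → Rr → Pp ← Kk ← Ff → Bb → Dd
  Pp is a collider here and neither Pp nor any of its descendants is conditioned on, so the collider stays closed — the path is blocked at Pp.
Path 5: Tt → Bb → Dd
  Bb is a chain and Bb is not conditioned on — no node blocks this path, so it is active.
At least one path is unblocked, so d-separation fails.

No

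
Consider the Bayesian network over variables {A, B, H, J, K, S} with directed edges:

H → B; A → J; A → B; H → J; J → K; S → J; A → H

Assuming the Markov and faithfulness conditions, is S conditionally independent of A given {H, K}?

No

We examine all 3 paths between S and A:
Path 1: S → J ← A
  J is a collider and its descendant K is conditioned on, which opens it — no node blocks this path, so it is active.
Path 2: S → J ← H → B ← A
  H is a fork here and H is conditioned on, so the path is blocked at H.
Path 3: S → J ← H ← A
  H is a chain here and H is conditioned on, so the path is blocked at H.
Because an active path exists, S and A are not d-separated.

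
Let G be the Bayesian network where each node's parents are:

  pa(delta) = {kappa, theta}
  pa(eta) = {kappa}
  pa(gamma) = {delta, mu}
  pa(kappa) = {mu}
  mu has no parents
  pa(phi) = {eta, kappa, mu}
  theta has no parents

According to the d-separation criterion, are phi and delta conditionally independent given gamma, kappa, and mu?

Yes — phi and delta are d-separated given {gamma, kappa, mu}.

6 paths connect phi and delta; each must be blocked for d-separation to hold:
  1. phi ← mu → gamma ← delta — mu:fork[blocks]; gamma:collider[open] ⇒ blocked
  2. phi ← mu → kappa → delta — mu:fork[blocks]; kappa:chain[blocks] ⇒ blocked
  3. phi ← kappa → delta — kappa:fork[blocks] ⇒ blocked
  4. phi ← kappa ← mu → gamma ← delta — kappa:chain[blocks]; mu:fork[blocks]; gamma:collider[open] ⇒ blocked
  5. phi ← eta ← kappa → delta — eta:chain[open]; kappa:fork[blocks] ⇒ blocked
  6. phi ← eta ← kappa ← mu → gamma ← delta — eta:chain[open]; kappa:chain[blocks]; mu:fork[blocks]; gamma:collider[open] ⇒ blocked
Since every path is blocked, d-separation holds.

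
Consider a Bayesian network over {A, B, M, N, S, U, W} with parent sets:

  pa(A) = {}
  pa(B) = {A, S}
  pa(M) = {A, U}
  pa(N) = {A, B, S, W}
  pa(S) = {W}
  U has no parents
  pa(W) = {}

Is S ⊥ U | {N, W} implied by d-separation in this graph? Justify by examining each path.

6 paths connect S and U; each must be blocked for d-separation to hold:
  1. S ← W → N ← A → M ← U — W:fork[blocks]; N:collider[open]; A:fork[open]; M:collider[blocks] ⇒ blocked
  2. S ← W → N ← B ← A → M ← U — W:fork[blocks]; N:collider[open]; B:chain[open]; A:fork[open]; M:collider[blocks] ⇒ blocked
  3. S → B ← A → M ← U — B:collider[open]; A:fork[open]; M:collider[blocks] ⇒ blocked
  4. S → B → N ← A → M ← U — B:chain[open]; N:collider[open]; A:fork[open]; M:collider[blocks] ⇒ blocked
  5. S → N ← A → M ← U — N:collider[open]; A:fork[open]; M:collider[blocks] ⇒ blocked
  6. S → N ← B ← A → M ← U — N:collider[open]; B:chain[open]; A:fork[open]; M:collider[blocks] ⇒ blocked
Every path is blocked, so S and U are d-separated given {N, W}.

Yes — S and U are d-separated given {N, W}.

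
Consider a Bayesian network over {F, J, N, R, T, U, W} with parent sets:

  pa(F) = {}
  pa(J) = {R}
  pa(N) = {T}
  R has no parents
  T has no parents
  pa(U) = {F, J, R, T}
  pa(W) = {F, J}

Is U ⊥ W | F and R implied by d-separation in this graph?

No

There are 3 undirected paths between U and W; checking each against the conditioning set {F, R}:
Path 1: U ← F → W
  F is a fork here and F is conditioned on, so the path is blocked at F.
Path 2: U ← R → J → W
  R is a fork here and R is conditioned on, so the path is blocked at R.
Path 3: U ← J → W
  J is a fork and J is not conditioned on — no node blocks this path, so it is active.
At least one path is unblocked, so d-separation fails.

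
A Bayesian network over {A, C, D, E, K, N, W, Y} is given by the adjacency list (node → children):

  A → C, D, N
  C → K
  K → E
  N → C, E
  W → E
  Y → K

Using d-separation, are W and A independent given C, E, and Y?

There are 4 undirected paths between W and A; checking each against the conditioning set {C, E, Y}:
Path 1: W → E ← N → C ← A
  E is a collider and E is conditioned on, which opens it; N is a fork and N is not conditioned on; C is a collider and C is conditioned on, which opens it — no node blocks this path, so it is active.
Path 2: W → E ← N ← A
  E is a collider and E is conditioned on, which opens it; N is a chain and N is not conditioned on — no node blocks this path, so it is active.
Path 3: W → E ← K ← C ← A
  C is a chain here and C is conditioned on, so the path is blocked at C.
Path 4: W → E ← K ← C ← N ← A
  C is a chain here and C is conditioned on, so the path is blocked at C.
Since the path W → E ← N → C ← A is active, W and A are not d-separated given {C, E, Y}.

No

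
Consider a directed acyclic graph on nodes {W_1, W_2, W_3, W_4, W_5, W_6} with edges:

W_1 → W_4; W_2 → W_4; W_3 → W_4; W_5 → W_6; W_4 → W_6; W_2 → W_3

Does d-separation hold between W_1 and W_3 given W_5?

Yes — W_1 and W_3 are d-separated given {W_5}.

2 paths connect W_1 and W_3; each must be blocked for d-separation to hold:
Path 1: W_1 → W_4 ← W_3
  W_4 is a collider here and neither W_4 nor any of its descendants is conditioned on, so the collider stays closed — the path is blocked at W_4.
Path 2: W_1 → W_4 ← W_2 → W_3
  W_4 is a collider here and neither W_4 nor any of its descendants is conditioned on, so the collider stays closed — the path is blocked at W_4.
Every path is blocked, so W_1 and W_3 are d-separated given {W_5}.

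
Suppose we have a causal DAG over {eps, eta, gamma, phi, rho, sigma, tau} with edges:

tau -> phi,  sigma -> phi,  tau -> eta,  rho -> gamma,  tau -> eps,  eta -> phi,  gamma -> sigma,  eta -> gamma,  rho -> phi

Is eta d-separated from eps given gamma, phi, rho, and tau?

There are 4 undirected paths between eta and eps; checking each against the conditioning set {gamma, phi, rho, tau}:
Path 1: eta → gamma ← rho → phi ← tau → eps
  rho is a fork here and rho is conditioned on, so the path is blocked at rho.
Path 2: eta → gamma → sigma → phi ← tau → eps
  gamma is a chain here and gamma is conditioned on, so the path is blocked at gamma.
Path 3: eta ← tau → eps
  tau is a fork here and tau is conditioned on, so the path is blocked at tau.
Path 4: eta → phi ← tau → eps
  tau is a fork here and tau is conditioned on, so the path is blocked at tau.
Every path is blocked, so eta and eps are d-separated given {gamma, phi, rho, tau}.

Yes — eta and eps are d-separated given {gamma, phi, rho, tau}.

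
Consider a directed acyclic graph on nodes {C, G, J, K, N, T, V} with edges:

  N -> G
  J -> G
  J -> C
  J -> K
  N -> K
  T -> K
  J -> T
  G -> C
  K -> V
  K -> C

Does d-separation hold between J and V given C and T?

No — J and V are not d-separated given {C, T}.

There are 6 undirected paths between J and V; checking each against the conditioning set {C, T}:
  1. J → C ← G ← N → K → V — C:collider[open]; G:chain[open]; N:fork[open]; K:chain[open] ⇒ active
  2. J → C ← K → V — C:collider[open]; K:fork[open] ⇒ active
  3. J → G → C ← K → V — G:chain[open]; C:collider[open]; K:fork[open] ⇒ active
  4. J → G ← N → K → V — G:collider[open]; N:fork[open]; K:chain[open] ⇒ active
  5. J → K → V — K:chain[open] ⇒ active
  6. J → T → K → V — T:chain[blocks]; K:chain[open] ⇒ blocked
Because an active path exists, J and V are not d-separated.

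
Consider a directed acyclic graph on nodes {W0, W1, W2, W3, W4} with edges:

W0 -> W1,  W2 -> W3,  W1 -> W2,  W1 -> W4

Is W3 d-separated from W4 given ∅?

The only undirected path from W3 to W4 is:
Path 1: W3 ← W2 ← W1 → W4
  W2 is a chain and W2 is not conditioned on; W1 is a fork and W1 is not conditioned on — no node blocks this path, so it is active.
At least one path is unblocked, so d-separation fails.

No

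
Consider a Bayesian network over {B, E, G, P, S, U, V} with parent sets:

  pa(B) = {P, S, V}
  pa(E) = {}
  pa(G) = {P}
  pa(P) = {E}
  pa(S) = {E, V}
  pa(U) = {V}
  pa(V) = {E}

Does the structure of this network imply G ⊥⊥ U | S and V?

Yes

6 paths connect G and U; each must be blocked for d-separation to hold:
Path 1: G ← P → B ← S ← E → V → U
  B is a collider here and neither B nor any of its descendants is conditioned on, so the collider stays closed — the path is blocked at B.
Path 2: G ← P → B ← S ← V → U
  B is a collider here and neither B nor any of its descendants is conditioned on, so the collider stays closed — the path is blocked at B.
Path 3: G ← P → B ← V → U
  B is a collider here and neither B nor any of its descendants is conditioned on, so the collider stays closed — the path is blocked at B.
Path 4: G ← P ← E → S → B ← V → U
  S is a chain here and S is conditioned on, so the path is blocked at S.
Path 5: G ← P ← E → S ← V → U
  V is a fork here and V is conditioned on, so the path is blocked at V.
Path 6: G ← P ← E → V → U
  V is a chain here and V is conditioned on, so the path is blocked at V.
Since every path is blocked, d-separation holds.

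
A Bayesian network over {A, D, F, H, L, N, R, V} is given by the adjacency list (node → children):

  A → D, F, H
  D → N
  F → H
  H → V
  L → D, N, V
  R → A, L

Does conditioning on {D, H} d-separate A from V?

No

5 paths connect A and V; each must be blocked for d-separation to hold:
  1. A → H → V — H:chain[blocks] ⇒ blocked
  2. A → D ← L → V — D:collider[open]; L:fork[open] ⇒ active
  3. A → D → N ← L → V — D:chain[blocks]; N:collider[blocks]; L:fork[open] ⇒ blocked
  4. A ← R → L → V — R:fork[open]; L:chain[open] ⇒ active
  5. A → F → H → V — F:chain[open]; H:chain[blocks] ⇒ blocked
At least one path is unblocked, so d-separation fails.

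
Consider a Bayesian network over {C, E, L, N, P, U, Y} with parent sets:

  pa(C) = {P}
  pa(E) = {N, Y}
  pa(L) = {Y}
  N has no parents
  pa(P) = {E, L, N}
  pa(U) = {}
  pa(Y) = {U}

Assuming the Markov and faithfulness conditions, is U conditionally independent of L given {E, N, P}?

No

Enumerating the 3 paths from U to L and testing each for blocking by {E, N, P}:
Path 1: U → Y → L
  Y is a chain and Y is not conditioned on — no node blocks this path, so it is active.
Path 2: U → Y → E ← N → P ← L
  N is a fork here and N is conditioned on, so the path is blocked at N.
Path 3: U → Y → E → P ← L
  E is a chain here and E is conditioned on, so the path is blocked at E.
At least one path is unblocked, so d-separation fails.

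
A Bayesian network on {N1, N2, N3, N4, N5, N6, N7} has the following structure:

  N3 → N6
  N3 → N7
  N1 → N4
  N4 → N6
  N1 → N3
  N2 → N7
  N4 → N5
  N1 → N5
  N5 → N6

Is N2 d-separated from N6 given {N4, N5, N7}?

5 paths connect N2 and N6; each must be blocked for d-separation to hold:
Path 1: N2 → N7 ← N3 ← N1 → N4 → N6
  N4 is a chain here and N4 is conditioned on, so the path is blocked at N4.
Path 2: N2 → N7 ← N3 ← N1 → N4 → N5 → N6
  N4 is a chain here and N4 is conditioned on, so the path is blocked at N4.
Path 3: N2 → N7 ← N3 ← N1 → N5 ← N4 → N6
  N4 is a fork here and N4 is conditioned on, so the path is blocked at N4.
Path 4: N2 → N7 ← N3 ← N1 → N5 → N6
  N5 is a chain here and N5 is conditioned on, so the path is blocked at N5.
Path 5: N2 → N7 ← N3 → N6
  N7 is a collider and N7 is conditioned on, which opens it; N3 is a fork and N3 is not conditioned on — no node blocks this path, so it is active.
At least one path is unblocked, so d-separation fails.

No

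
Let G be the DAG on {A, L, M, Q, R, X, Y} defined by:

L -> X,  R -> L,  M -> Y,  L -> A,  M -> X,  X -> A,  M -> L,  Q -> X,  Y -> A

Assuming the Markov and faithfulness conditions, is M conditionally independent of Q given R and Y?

Enumerating the 5 paths from M to Q and testing each for blocking by {R, Y}:
Path 1: M → X ← Q
  X is a collider here and neither X nor any of its descendants is conditioned on, so the collider stays closed — the path is blocked at X.
Path 2: M → L → X ← Q
  X is a collider here and neither X nor any of its descendants is conditioned on, so the collider stays closed — the path is blocked at X.
Path 3: M → L → A ← X ← Q
  A is a collider here and neither A nor any of its descendants is conditioned on, so the collider stays closed — the path is blocked at A.
Path 4: M → Y → A ← X ← Q
  Y is a chain here and Y is conditioned on, so the path is blocked at Y.
Path 5: M → Y → A ← L → X ← Q
  Y is a chain here and Y is conditioned on, so the path is blocked at Y.
Since every path is blocked, d-separation holds.

Yes — M and Q are d-separated given {R, Y}.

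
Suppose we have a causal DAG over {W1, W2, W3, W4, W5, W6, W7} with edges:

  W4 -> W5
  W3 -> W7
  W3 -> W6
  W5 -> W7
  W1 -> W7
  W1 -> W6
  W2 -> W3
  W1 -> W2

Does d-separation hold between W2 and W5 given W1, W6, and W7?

No — W2 and W5 are not d-separated given {W1, W6, W7}.

4 paths connect W2 and W5; each must be blocked for d-separation to hold:
Path 1: W2 ← W1 → W6 ← W3 → W7 ← W5
  W1 is a fork here and W1 is conditioned on, so the path is blocked at W1.
Path 2: W2 ← W1 → W7 ← W5
  W1 is a fork here and W1 is conditioned on, so the path is blocked at W1.
Path 3: W2 → W3 → W6 ← W1 → W7 ← W5
  W1 is a fork here and W1 is conditioned on, so the path is blocked at W1.
Path 4: W2 → W3 → W7 ← W5
  W3 is a chain and W3 is not conditioned on; W7 is a collider and W7 is conditioned on, which opens it — no node blocks this path, so it is active.
Because an active path exists, W2 and W5 are not d-separated.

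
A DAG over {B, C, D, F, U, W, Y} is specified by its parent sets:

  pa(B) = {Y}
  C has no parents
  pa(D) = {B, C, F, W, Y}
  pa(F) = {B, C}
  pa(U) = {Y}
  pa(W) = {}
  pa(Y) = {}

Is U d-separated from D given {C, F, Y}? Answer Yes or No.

Yes

Enumerating the 4 paths from U to D and testing each for blocking by {C, F, Y}:
Path 1: U ← Y → D
  Y is a fork here and Y is conditioned on, so the path is blocked at Y.
Path 2: U ← Y → B → D
  Y is a fork here and Y is conditioned on, so the path is blocked at Y.
Path 3: U ← Y → B → F → D
  Y is a fork here and Y is conditioned on, so the path is blocked at Y.
Path 4: U ← Y → B → F ← C → D
  Y is a fork here and Y is conditioned on, so the path is blocked at Y.
Since every path is blocked, d-separation holds.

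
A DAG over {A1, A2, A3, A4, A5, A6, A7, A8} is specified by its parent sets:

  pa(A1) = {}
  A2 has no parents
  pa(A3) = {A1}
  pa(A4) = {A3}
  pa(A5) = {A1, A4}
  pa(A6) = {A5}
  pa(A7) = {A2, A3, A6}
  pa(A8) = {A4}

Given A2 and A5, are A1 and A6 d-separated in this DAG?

We examine all 4 paths between A1 and A6:
Path 1: A1 → A5 → A6
  A5 is a chain here and A5 is conditioned on, so the path is blocked at A5.
Path 2: A1 → A5 ← A4 ← A3 → A7 ← A6
  A7 is a collider here and neither A7 nor any of its descendants is conditioned on, so the collider stays closed — the path is blocked at A7.
Path 3: A1 → A3 → A7 ← A6
  A7 is a collider here and neither A7 nor any of its descendants is conditioned on, so the collider stays closed — the path is blocked at A7.
Path 4: A1 → A3 → A4 → A5 → A6
  A5 is a chain here and A5 is conditioned on, so the path is blocked at A5.
Since every path is blocked, d-separation holds.

Yes — A1 and A6 are d-separated given {A2, A5}.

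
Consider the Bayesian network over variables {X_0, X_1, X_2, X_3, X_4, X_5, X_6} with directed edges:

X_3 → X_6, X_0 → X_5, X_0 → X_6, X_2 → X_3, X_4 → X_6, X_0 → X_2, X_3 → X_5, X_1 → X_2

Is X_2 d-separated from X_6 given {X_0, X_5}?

No

4 paths connect X_2 and X_6; each must be blocked for d-separation to hold:
Path 1: X_2 → X_3 → X_5 ← X_0 → X_6
  X_0 is a fork here and X_0 is conditioned on, so the path is blocked at X_0.
Path 2: X_2 → X_3 → X_6
  X_3 is a chain and X_3 is not conditioned on — no node blocks this path, so it is active.
Path 3: X_2 ← X_0 → X_5 ← X_3 → X_6
  X_0 is a fork here and X_0 is conditioned on, so the path is blocked at X_0.
Path 4: X_2 ← X_0 → X_6
  X_0 is a fork here and X_0 is conditioned on, so the path is blocked at X_0.
At least one path is unblocked, so d-separation fails.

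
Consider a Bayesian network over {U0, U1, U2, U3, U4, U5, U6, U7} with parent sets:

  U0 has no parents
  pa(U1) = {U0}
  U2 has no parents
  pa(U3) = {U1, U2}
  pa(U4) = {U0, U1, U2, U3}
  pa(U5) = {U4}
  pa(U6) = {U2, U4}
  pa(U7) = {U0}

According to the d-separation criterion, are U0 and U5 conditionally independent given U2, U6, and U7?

There are 5 undirected paths between U0 and U5; checking each against the conditioning set {U2, U6, U7}:
  1. U0 → U1 → U3 → U4 → U5 — U1:chain[open]; U3:chain[open]; U4:chain[open] ⇒ active
  2. U0 → U1 → U3 ← U2 → U6 ← U4 → U5 — U1:chain[open]; U3:collider[open]; U2:fork[blocks]; U6:collider[open]; U4:fork[open] ⇒ blocked
  3. U0 → U1 → U3 ← U2 → U4 → U5 — U1:chain[open]; U3:collider[open]; U2:fork[blocks]; U4:chain[open] ⇒ blocked
  4. U0 → U1 → U4 → U5 — U1:chain[open]; U4:chain[open] ⇒ active
  5. U0 → U4 → U5 — U4:chain[open] ⇒ active
Because an active path exists, U0 and U5 are not d-separated.

No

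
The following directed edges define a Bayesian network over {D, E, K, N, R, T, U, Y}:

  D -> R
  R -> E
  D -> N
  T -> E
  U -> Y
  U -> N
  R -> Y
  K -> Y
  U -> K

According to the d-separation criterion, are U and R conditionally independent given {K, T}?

Yes

We examine all 3 paths between U and R:
  1. U → Y ← R — Y:collider[blocks] ⇒ blocked
  2. U → K → Y ← R — K:chain[blocks]; Y:collider[blocks] ⇒ blocked
  3. U → N ← D → R — N:collider[blocks]; D:fork[open] ⇒ blocked
All paths are blocked; U ⊥ R | {K, T} holds.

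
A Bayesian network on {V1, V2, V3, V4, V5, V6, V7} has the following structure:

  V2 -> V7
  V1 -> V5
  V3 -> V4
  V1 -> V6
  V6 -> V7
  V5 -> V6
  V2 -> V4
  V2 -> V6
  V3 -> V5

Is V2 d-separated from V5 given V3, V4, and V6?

No — V2 and V5 are not d-separated given {V3, V4, V6}.

5 paths connect V2 and V5; each must be blocked for d-separation to hold:
Path 1: V2 → V7 ← V6 ← V5
  V7 is a collider here and neither V7 nor any of its descendants is conditioned on, so the collider stays closed — the path is blocked at V7.
Path 2: V2 → V7 ← V6 ← V1 → V5
  V7 is a collider here and neither V7 nor any of its descendants is conditioned on, so the collider stays closed — the path is blocked at V7.
Path 3: V2 → V4 ← V3 → V5
  V3 is a fork here and V3 is conditioned on, so the path is blocked at V3.
Path 4: V2 → V6 ← V5
  V6 is a collider and V6 is conditioned on, which opens it — no node blocks this path, so it is active.
Path 5: V2 → V6 ← V1 → V5
  V6 is a collider and V6 is conditioned on, which opens it; V1 is a fork and V1 is not conditioned on — no node blocks this path, so it is active.
Since the path V2 → V6 ← V5 is active, V2 and V5 are not d-separated given {V3, V4, V6}.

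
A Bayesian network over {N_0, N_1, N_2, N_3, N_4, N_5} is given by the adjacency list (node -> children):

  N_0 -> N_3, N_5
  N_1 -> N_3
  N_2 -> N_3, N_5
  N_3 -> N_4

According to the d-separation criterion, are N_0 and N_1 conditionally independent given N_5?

2 paths connect N_0 and N_1; each must be blocked for d-separation to hold:
Path 1: N_0 → N_3 ← N_1
  N_3 is a collider here and neither N_3 nor any of its descendants is conditioned on, so the collider stays closed — the path is blocked at N_3.
Path 2: N_0 → N_5 ← N_2 → N_3 ← N_1
  N_3 is a collider here and neither N_3 nor any of its descendants is conditioned on, so the collider stays closed — the path is blocked at N_3.
Since every path is blocked, d-separation holds.

Yes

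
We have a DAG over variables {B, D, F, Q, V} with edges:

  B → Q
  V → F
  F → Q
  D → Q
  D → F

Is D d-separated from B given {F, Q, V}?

There are 2 undirected paths between D and B; checking each against the conditioning set {F, Q, V}:
Path 1: D → F → Q ← B
  F is a chain here and F is conditioned on, so the path is blocked at F.
Path 2: D → Q ← B
  Q is a collider and Q is conditioned on, which opens it — no node blocks this path, so it is active.
Since the path D → Q ← B is active, D and B are not d-separated given {F, Q, V}.

No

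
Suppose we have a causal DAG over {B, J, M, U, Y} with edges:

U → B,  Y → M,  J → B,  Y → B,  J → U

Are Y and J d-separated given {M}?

Yes

There are 2 undirected paths between Y and J; checking each against the conditioning set {M}:
Path 1: Y → B ← J
  B is a collider here and neither B nor any of its descendants is conditioned on, so the collider stays closed — the path is blocked at B.
Path 2: Y → B ← U ← J
  B is a collider here and neither B nor any of its descendants is conditioned on, so the collider stays closed — the path is blocked at B.
Every path is blocked, so Y and J are d-separated given {M}.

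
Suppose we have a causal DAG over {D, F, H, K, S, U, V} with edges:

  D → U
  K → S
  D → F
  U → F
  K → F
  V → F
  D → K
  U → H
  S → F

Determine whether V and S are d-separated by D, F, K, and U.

No

There are 4 undirected paths between V and S; checking each against the conditioning set {D, F, K, U}:
Path 1: V → F ← D → K → S
  D is a fork here and D is conditioned on, so the path is blocked at D.
Path 2: V → F ← U ← D → K → S
  U is a chain here and U is conditioned on, so the path is blocked at U.
Path 3: V → F ← K → S
  K is a fork here and K is conditioned on, so the path is blocked at K.
Path 4: V → F ← S
  F is a collider and F is conditioned on, which opens it — no node blocks this path, so it is active.
Because an active path exists, V and S are not d-separated.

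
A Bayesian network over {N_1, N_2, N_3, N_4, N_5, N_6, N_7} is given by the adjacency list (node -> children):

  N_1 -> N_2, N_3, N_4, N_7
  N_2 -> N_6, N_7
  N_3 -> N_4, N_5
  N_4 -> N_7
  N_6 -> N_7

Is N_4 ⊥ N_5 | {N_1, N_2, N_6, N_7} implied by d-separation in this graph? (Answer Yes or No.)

No — N_4 and N_5 are not d-separated given {N_1, N_2, N_6, N_7}.

There are 5 undirected paths between N_4 and N_5; checking each against the conditioning set {N_1, N_2, N_6, N_7}:
Path 1: N_4 → N_7 ← N_1 → N_3 → N_5
  N_1 is a fork here and N_1 is conditioned on, so the path is blocked at N_1.
Path 2: N_4 → N_7 ← N_2 ← N_1 → N_3 → N_5
  N_2 is a chain here and N_2 is conditioned on, so the path is blocked at N_2.
Path 3: N_4 → N_7 ← N_6 ← N_2 ← N_1 → N_3 → N_5
  N_6 is a chain here and N_6 is conditioned on, so the path is blocked at N_6.
Path 4: N_4 ← N_3 → N_5
  N_3 is a fork and N_3 is not conditioned on — no node blocks this path, so it is active.
Path 5: N_4 ← N_1 → N_3 → N_5
  N_1 is a fork here and N_1 is conditioned on, so the path is blocked at N_1.
Since the path N_4 ← N_3 → N_5 is active, N_4 and N_5 are not d-separated given {N_1, N_2, N_6, N_7}.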